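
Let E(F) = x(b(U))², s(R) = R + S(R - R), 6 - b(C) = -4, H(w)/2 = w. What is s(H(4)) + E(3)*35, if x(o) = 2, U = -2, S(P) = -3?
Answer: 145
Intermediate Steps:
H(w) = 2*w
b(C) = 10 (b(C) = 6 - 1*(-4) = 6 + 4 = 10)
s(R) = -3 + R (s(R) = R - 3 = -3 + R)
E(F) = 4 (E(F) = 2² = 4)
s(H(4)) + E(3)*35 = (-3 + 2*4) + 4*35 = (-3 + 8) + 140 = 5 + 140 = 145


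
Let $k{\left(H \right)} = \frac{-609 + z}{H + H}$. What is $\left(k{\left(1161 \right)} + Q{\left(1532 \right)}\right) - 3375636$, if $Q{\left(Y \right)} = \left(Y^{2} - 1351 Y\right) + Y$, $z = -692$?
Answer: $- \frac{7190798765}{2322} \approx -3.0968 \cdot 10^{6}$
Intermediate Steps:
$Q{\left(Y \right)} = Y^{2} - 1350 Y$
$k{\left(H \right)} = - \frac{1301}{2 H}$ ($k{\left(H \right)} = \frac{-609 - 692}{H + H} = - \frac{1301}{2 H}$)
$\left(k{\left(1161 \right)} + Q{\left(1532 \right)}\right) - 3375636 = \left(- \frac{1301}{2 \cdot 1161} + 1532 \left(-1350 + 1532\right)\right) - 3375636 = \left(\left(- \frac{1301}{2}\right) \frac{1}{1161} + 1532 \cdot 182\right) - 3375636 = \left(- \frac{1301}{2322} + 278824\right) - 3375636 = \frac{647428027}{2322} - 3375636 = - \frac{7190798765}{2322}$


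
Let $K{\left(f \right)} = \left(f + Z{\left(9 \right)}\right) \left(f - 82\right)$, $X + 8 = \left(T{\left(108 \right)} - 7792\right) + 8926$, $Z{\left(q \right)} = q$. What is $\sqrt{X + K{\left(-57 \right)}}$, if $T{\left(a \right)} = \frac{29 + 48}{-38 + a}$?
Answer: $\frac{\sqrt{779910}}{10} \approx 88.313$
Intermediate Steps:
$T{\left(a \right)} = \frac{77}{-38 + a}$
$X = \frac{11271}{10}$ ($X = -8 + \left(\left(\frac{77}{-38 + 108} - 7792\right) + 8926\right) = -8 + \left(\left(\frac{77}{70} - 7792\right) + 8926\right) = -8 + \left(\left(77 \cdot \frac{1}{70} - 7792\right) + 8926\right) = -8 + \left(\left(\frac{11}{10} - 7792\right) + 8926\right) = -8 + \left(- \frac{77909}{10} + 8926\right) = -8 + \frac{11351}{10} = \frac{11271}{10} \approx 1127.1$)
$K{\left(f \right)} = \left(-82 + f\right) \left(9 + f\right)$ ($K{\left(f \right)} = \left(f + 9\right) \left(f - 82\right) = \left(9 + f\right) \left(-82 + f\right) = \left(-82 + f\right) \left(9 + f\right)$)
$\sqrt{X + K{\left(-57 \right)}} = \sqrt{\frac{11271}{10} - \left(-3423 - 3249\right)} = \sqrt{\frac{11271}{10} + \left(-738 + 3249 + 4161\right)} = \sqrt{\frac{11271}{10} + 6672} = \sqrt{\frac{77991}{10}} = \frac{\sqrt{779910}}{10}$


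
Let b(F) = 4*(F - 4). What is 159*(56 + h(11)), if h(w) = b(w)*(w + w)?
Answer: 106848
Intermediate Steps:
b(F) = -16 + 4*F (b(F) = 4*(-4 + F) = -16 + 4*F)
h(w) = 2*w*(-16 + 4*w) (h(w) = (-16 + 4*w)*(w + w) = (-16 + 4*w)*(2*w) = 2*w*(-16 + 4*w))
159*(56 + h(11)) = 159*(56 + 8*11*(-4 + 11)) = 159*(56 + 8*11*7) = 159*(56 + 616) = 159*672 = 106848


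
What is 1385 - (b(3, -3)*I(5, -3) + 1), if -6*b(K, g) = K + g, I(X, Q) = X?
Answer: 1384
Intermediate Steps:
b(K, g) = -K/6 - g/6 (b(K, g) = -(K + g)/6 = -K/6 - g/6)
1385 - (b(3, -3)*I(5, -3) + 1) = 1385 - ((-1/6*3 - 1/6*(-3))*5 + 1) = 1385 - ((-1/2 + 1/2)*5 + 1) = 1385 - (0*5 + 1) = 1385 - (0 + 1) = 1385 - 1*1 = 1385 - 1 = 1384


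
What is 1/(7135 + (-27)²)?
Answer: 1/7864 ≈ 0.00012716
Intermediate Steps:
1/(7135 + (-27)²) = 1/(7135 + 729) = 1/7864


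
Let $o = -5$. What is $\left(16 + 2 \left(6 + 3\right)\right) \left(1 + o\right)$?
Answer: $-136$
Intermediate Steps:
$\left(16 + 2 \left(6 + 3\right)\right) \left(1 + o\right) = \left(16 + 2 \left(6 + 3\right)\right) \left(1 - 5\right) = \left(16 + 2 \cdot 9\right) \left(-4\right) = \left(16 + 18\right) \left(-4\right) = 34 \left(-4\right) = -136$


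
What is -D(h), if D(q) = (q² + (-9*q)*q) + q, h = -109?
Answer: 95157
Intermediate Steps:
D(q) = q - 8*q² (D(q) = (q² - 9*q²) + q = -8*q² + q = q - 8*q²)
-D(h) = -(-109)*(1 - 8*(-109)) = -(-109)*(1 + 872) = -(-109)*873 = -1*(-95157) = 95157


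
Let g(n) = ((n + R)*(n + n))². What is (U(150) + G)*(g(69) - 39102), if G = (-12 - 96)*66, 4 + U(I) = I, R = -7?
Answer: -510845249388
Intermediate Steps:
U(I) = -4 + I
G = -7128 (G = -108*66 = -7128)
g(n) = 4*n²*(-7 + n)² (g(n) = ((n - 7)*(n + n))² = ((-7 + n)*(2*n))² = (2*n*(-7 + n))² = 4*n²*(-7 + n)²)
(U(150) + G)*(g(69) - 39102) = ((-4 + 150) - 7128)*(4*69²*(-7 + 69)² - 39102) = (146 - 7128)*(4*4761*62² - 39102) = -6982*(4*4761*3844 - 39102) = -6982*(73205136 - 39102) = -6982*73166034 = -510845249388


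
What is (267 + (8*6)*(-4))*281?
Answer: 21075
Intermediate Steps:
(267 + (8*6)*(-4))*281 = (267 + 48*(-4))*281 = (267 - 192)*281 = 75*281 = 21075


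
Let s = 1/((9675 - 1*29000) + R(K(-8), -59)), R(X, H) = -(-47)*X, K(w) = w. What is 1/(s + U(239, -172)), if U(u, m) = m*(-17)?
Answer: 19701/57605723 ≈ 0.00034200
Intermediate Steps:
R(X, H) = 47*X
U(u, m) = -17*m
s = -1/19701 (s = 1/((9675 - 1*29000) + 47*(-8)) = 1/((9675 - 29000) - 376) = 1/(-19325 - 376) = 1/(-19701) = -1/19701 ≈ -5.0759e-5)
1/(s + U(239, -172)) = 1/(-1/19701 - 17*(-172)) = 1/(-1/19701 + 2924) = 1/(57605723/19701) = 19701/57605723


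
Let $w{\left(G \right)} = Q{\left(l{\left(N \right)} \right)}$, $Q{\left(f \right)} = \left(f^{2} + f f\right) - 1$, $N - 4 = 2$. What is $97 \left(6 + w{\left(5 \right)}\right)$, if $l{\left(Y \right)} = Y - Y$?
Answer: $485$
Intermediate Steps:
$N = 6$ ($N = 4 + 2 = 6$)
$l{\left(Y \right)} = 0$
$Q{\left(f \right)} = -1 + 2 f^{2}$ ($Q{\left(f \right)} = \left(f^{2} + f^{2}\right) - 1 = 2 f^{2} - 1 = -1 + 2 f^{2}$)
$w{\left(G \right)} = -1$ ($w{\left(G \right)} = -1 + 2 \cdot 0^{2} = -1 + 2 \cdot 0 = -1 + 0 = -1$)
$97 \left(6 + w{\left(5 \right)}\right) = 97 \left(6 - 1\right) = 97 \cdot 5 = 485$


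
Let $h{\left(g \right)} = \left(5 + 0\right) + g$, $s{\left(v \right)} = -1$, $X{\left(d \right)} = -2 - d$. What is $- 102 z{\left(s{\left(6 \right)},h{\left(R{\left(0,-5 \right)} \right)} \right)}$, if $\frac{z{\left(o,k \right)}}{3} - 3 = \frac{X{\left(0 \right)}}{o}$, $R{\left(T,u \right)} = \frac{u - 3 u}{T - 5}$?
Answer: $-1530$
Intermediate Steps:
$R{\left(T,u \right)} = - \frac{2 u}{-5 + T}$ ($R{\left(T,u \right)} = \frac{\left(-2\right) u}{-5 + T} = - \frac{2 u}{-5 + T}$)
$h{\left(g \right)} = 5 + g$
$z{\left(o,k \right)} = 9 - \frac{6}{o}$ ($z{\left(o,k \right)} = 9 + 3 \frac{-2 - 0}{o} = 9 + 3 \frac{-2 + 0}{o} = 9 + 3 \left(- \frac{2}{o}\right) = 9 - \frac{6}{o}$)
$- 102 z{\left(s{\left(6 \right)},h{\left(R{\left(0,-5 \right)} \right)} \right)} = - 102 \left(9 - \frac{6}{-1}\right) = - 102 \left(9 - -6\right) = - 102 \left(9 + 6\right) = \left(-102\right) 15 = -1530$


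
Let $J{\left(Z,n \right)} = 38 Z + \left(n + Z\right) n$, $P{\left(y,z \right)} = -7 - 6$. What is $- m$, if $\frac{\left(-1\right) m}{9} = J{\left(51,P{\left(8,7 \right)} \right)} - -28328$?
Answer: $267948$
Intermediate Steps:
$P{\left(y,z \right)} = -13$ ($P{\left(y,z \right)} = -7 - 6 = -13$)
$J{\left(Z,n \right)} = 38 Z + n \left(Z + n\right)$ ($J{\left(Z,n \right)} = 38 Z + \left(Z + n\right) n = 38 Z + n \left(Z + n\right)$)
$m = -267948$ ($m = - 9 \left(\left(\left(-13\right)^{2} + 38 \cdot 51 + 51 \left(-13\right)\right) - -28328\right) = - 9 \left(\left(169 + 1938 - 663\right) + 28328\right) = - 9 \left(1444 + 28328\right) = \left(-9\right) 29772 = -267948$)
$- m = \left(-1\right) \left(-267948\right) = 267948$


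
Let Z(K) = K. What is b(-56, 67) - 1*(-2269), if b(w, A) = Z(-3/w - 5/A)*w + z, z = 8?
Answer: 152638/67 ≈ 2278.2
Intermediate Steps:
b(w, A) = 8 + w*(-5/A - 3/w) (b(w, A) = (-3/w - 5/A)*w + 8 = (-5/A - 3/w)*w + 8 = w*(-5/A - 3/w) + 8 = 8 + w*(-5/A - 3/w))
b(-56, 67) - 1*(-2269) = (5 - 5*(-56)/67) - 1*(-2269) = (5 - 5*(-56)*1/67) + 2269 = (5 + 280/67) + 2269 = 615/67 + 2269 = 152638/67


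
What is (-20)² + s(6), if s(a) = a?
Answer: 406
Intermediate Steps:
(-20)² + s(6) = (-20)² + 6 = 400 + 6 = 406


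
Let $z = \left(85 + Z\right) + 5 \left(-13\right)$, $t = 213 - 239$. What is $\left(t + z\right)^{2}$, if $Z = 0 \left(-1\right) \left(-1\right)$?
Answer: $36$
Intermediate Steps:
$Z = 0$ ($Z = 0 \left(-1\right) = 0$)
$t = -26$
$z = 20$ ($z = \left(85 + 0\right) + 5 \left(-13\right) = 85 - 65 = 20$)
$\left(t + z\right)^{2} = \left(-26 + 20\right)^{2} = \left(-6\right)^{2} = 36$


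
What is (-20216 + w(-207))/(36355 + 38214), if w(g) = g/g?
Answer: -20215/74569 ≈ -0.27109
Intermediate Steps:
w(g) = 1
(-20216 + w(-207))/(36355 + 38214) = (-20216 + 1)/(36355 + 38214) = -20215/74569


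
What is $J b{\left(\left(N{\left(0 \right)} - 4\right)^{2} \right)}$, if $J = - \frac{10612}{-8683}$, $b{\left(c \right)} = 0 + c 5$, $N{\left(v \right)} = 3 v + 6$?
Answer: $\frac{212240}{8683} \approx 24.443$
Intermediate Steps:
$N{\left(v \right)} = 6 + 3 v$
$b{\left(c \right)} = 5 c$ ($b{\left(c \right)} = 0 + 5 c = 5 c$)
$J = \frac{10612}{8683}$ ($J = \left(-10612\right) \left(- \frac{1}{8683}\right) = \frac{10612}{8683} \approx 1.2222$)
$J b{\left(\left(N{\left(0 \right)} - 4\right)^{2} \right)} = \frac{10612 \cdot 5 \left(\left(6 + 3 \cdot 0\right) - 4\right)^{2}}{8683} = \frac{10612 \cdot 5 \left(\left(6 + 0\right) - 4\right)^{2}}{8683} = \frac{10612 \cdot 5 \left(6 - 4\right)^{2}}{8683} = \frac{10612 \cdot 5 \cdot 2^{2}}{8683} = \frac{10612 \cdot 5 \cdot 4}{8683} = \frac{10612}{8683} \cdot 20 = \frac{212240}{8683}$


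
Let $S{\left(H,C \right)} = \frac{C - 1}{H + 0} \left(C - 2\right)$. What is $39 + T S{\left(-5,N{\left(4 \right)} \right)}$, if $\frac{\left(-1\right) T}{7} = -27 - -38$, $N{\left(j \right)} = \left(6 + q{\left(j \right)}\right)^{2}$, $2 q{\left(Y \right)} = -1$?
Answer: $\frac{1021137}{80} \approx 12764.0$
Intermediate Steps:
$q{\left(Y \right)} = - \frac{1}{2}$ ($q{\left(Y \right)} = \frac{1}{2} \left(-1\right) = - \frac{1}{2}$)
$N{\left(j \right)} = \frac{121}{4}$ ($N{\left(j \right)} = \left(6 - \frac{1}{2}\right)^{2} = \left(\frac{11}{2}\right)^{2} = \frac{121}{4}$)
$T = -77$ ($T = - 7 \left(-27 - -38\right) = - 7 \left(-27 + 38\right) = \left(-7\right) 11 = -77$)
$S{\left(H,C \right)} = \frac{\left(-1 + C\right) \left(-2 + C\right)}{H}$ ($S{\left(H,C \right)} = \frac{-1 + C}{H} \left(-2 + C\right) = \frac{\left(-1 + C\right) \left(-2 + C\right)}{H}$)
$39 + T S{\left(-5,N{\left(4 \right)} \right)} = 39 - 77 \frac{2 + \left(\frac{121}{4}\right)^{2} - \frac{363}{4}}{-5} = 39 - 77 \left(- \frac{2 + \frac{14641}{16} - \frac{363}{4}}{5}\right) = 39 - 77 \left(\left(- \frac{1}{5}\right) \frac{13221}{16}\right) = 39 - - \frac{1018017}{80} = 39 + \frac{1018017}{80} = \frac{1021137}{80}$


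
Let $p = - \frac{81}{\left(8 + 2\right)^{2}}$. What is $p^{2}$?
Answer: $\frac{6561}{10000} \approx 0.6561$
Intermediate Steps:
$p = - \frac{81}{100}$ ($p = - \frac{81}{10^{2}} = - \frac{81}{100} \approx -0.81$)
$p^{2} = \left(- \frac{81}{100}\right)^{2} = \frac{6561}{10000}$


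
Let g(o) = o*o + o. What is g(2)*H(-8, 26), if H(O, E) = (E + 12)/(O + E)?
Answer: 38/3 ≈ 12.667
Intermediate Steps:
H(O, E) = (12 + E)/(E + O)
g(o) = o + o² (g(o) = o² + o = o + o²)
g(2)*H(-8, 26) = (2*(1 + 2))*((12 + 26)/(26 - 8)) = (2*3)*(38/18) = 6*((1/18)*38) = 6*(19/9) = 38/3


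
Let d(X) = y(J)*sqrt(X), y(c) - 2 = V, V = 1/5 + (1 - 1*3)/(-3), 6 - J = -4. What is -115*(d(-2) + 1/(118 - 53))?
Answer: -23/13 - 989*I*sqrt(2)/3 ≈ -1.7692 - 466.22*I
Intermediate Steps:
J = 10 (J = 6 - 1*(-4) = 6 + 4 = 10)
V = 13/15 (V = 1*(1/5) + (1 - 3)*(-1/3) = 1/5 - 2*(-1/3) = 1/5 + 2/3 = 13/15 ≈ 0.86667)
y(c) = 43/15 (y(c) = 2 + 13/15 = 43/15)
d(X) = 43*sqrt(X)/15
-115*(d(-2) + 1/(118 - 53)) = -115*(43*sqrt(-2)/15 + 1/(118 - 53)) = -115*(43*(I*sqrt(2))/15 + 1/65) = -115*(43*I*sqrt(2)/15 + 1/65) = -115*(1/65 + 43*I*sqrt(2)/15) = -23/13 - 989*I*sqrt(2)/3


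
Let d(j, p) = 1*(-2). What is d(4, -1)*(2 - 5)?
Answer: 6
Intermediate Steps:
d(j, p) = -2
d(4, -1)*(2 - 5) = -2*(2 - 5) = -2*(-3) = 6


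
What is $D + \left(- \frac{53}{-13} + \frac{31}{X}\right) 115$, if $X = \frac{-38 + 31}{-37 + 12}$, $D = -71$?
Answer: $\frac{1194829}{91} \approx 13130.0$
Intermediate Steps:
$X = \frac{7}{25}$ ($X = - \frac{7}{-25} = \left(-7\right) \left(- \frac{1}{25}\right) = \frac{7}{25} \approx 0.28$)
$D + \left(- \frac{53}{-13} + \frac{31}{X}\right) 115 = -71 + \left(- \frac{53}{-13} + \frac{31}{\frac{7}{25}}\right) 115 = -71 + \left(\left(-53\right) \left(- \frac{1}{13}\right) + 31 \cdot \frac{25}{7}\right) 115 = -71 + \left(\frac{53}{13} + \frac{775}{7}\right) 115 = -71 + \frac{10446}{91} \cdot 115 = -71 + \frac{1201290}{91} = \frac{1194829}{91}$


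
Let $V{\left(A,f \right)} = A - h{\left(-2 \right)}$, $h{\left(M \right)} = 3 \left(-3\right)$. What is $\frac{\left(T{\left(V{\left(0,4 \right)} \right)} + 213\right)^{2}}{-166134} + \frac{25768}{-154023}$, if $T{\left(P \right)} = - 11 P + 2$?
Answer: $- \frac{352970800}{1421580949} \approx -0.24829$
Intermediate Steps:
$h{\left(M \right)} = -9$
$V{\left(A,f \right)} = 9 + A$ ($V{\left(A,f \right)} = A - -9 = A + 9 = 9 + A$)
$T{\left(P \right)} = 2 - 11 P$
$\frac{\left(T{\left(V{\left(0,4 \right)} \right)} + 213\right)^{2}}{-166134} + \frac{25768}{-154023} = \frac{\left(\left(2 - 11 \left(9 + 0\right)\right) + 213\right)^{2}}{-166134} + \frac{25768}{-154023} = \left(\left(2 - 99\right) + 213\right)^{2} \left(- \frac{1}{166134}\right) + 25768 \left(- \frac{1}{154023}\right) = \left(\left(2 - 99\right) + 213\right)^{2} \left(- \frac{1}{166134}\right) - \frac{25768}{154023} = \left(-97 + 213\right)^{2} \left(- \frac{1}{166134}\right) - \frac{25768}{154023} = 116^{2} \left(- \frac{1}{166134}\right) - \frac{25768}{154023} = 13456 \left(- \frac{1}{166134}\right) - \frac{25768}{154023} = - \frac{6728}{83067} - \frac{25768}{154023} = - \frac{352970800}{1421580949}$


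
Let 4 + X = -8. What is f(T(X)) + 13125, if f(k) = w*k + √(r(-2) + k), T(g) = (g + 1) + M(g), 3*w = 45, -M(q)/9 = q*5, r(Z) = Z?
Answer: 21060 + √527 ≈ 21083.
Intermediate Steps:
X = -12 (X = -4 - 8 = -12)
M(q) = -45*q (M(q) = -9*q*5 = -45*q)
w = 15 (w = (⅓)*45 = 15)
T(g) = 1 - 44*g (T(g) = (g + 1) - 45*g = (1 + g) - 45*g = 1 - 44*g)
f(k) = √(-2 + k) + 15*k (f(k) = 15*k + √(-2 + k) = √(-2 + k) + 15*k)
f(T(X)) + 13125 = (√(-2 + (1 - 44*(-12))) + 15*(1 - 44*(-12))) + 13125 = (√(-2 + (1 + 528)) + 15*(1 + 528)) + 13125 = (√(-2 + 529) + 15*529) + 13125 = (√527 + 7935) + 13125 = (7935 + √527) + 13125 = 21060 + √527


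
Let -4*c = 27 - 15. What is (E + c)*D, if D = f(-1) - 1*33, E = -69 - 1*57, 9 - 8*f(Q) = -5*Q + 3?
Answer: 33927/8 ≈ 4240.9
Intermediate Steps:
f(Q) = 3/4 + 5*Q/8 (f(Q) = 9/8 - (-5*Q + 3)/8 = 9/8 - (3 - 5*Q)/8 = 9/8 + (-3/8 + 5*Q/8) = 3/4 + 5*Q/8)
E = -126 (E = -69 - 57 = -126)
c = -3 (c = -(27 - 15)/4 = -1/4*12 = -3)
D = -263/8 (D = (3/4 + (5/8)*(-1)) - 1*33 = (3/4 - 5/8) - 33 = 1/8 - 33 = -263/8 ≈ -32.875)
(E + c)*D = (-126 - 3)*(-263/8) = -129*(-263/8) = 33927/8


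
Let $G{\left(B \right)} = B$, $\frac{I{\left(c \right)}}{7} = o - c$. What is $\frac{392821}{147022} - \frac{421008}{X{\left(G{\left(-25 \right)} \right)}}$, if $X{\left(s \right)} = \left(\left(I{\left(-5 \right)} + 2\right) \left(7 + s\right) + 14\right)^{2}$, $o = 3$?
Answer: $\frac{88711590181}{38993909950} \approx 2.275$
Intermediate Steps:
$I{\left(c \right)} = 21 - 7 c$ ($I{\left(c \right)} = 7 \left(3 - c\right) = 21 - 7 c$)
$X{\left(s \right)} = \left(420 + 58 s\right)^{2}$ ($X{\left(s \right)} = \left(\left(\left(21 - -35\right) + 2\right) \left(7 + s\right) + 14\right)^{2} = \left(\left(\left(21 + 35\right) + 2\right) \left(7 + s\right) + 14\right)^{2} = \left(\left(56 + 2\right) \left(7 + s\right) + 14\right)^{2} = \left(58 \left(7 + s\right) + 14\right)^{2} = \left(\left(406 + 58 s\right) + 14\right)^{2} = \left(420 + 58 s\right)^{2}$)
$\frac{392821}{147022} - \frac{421008}{X{\left(G{\left(-25 \right)} \right)}} = \frac{392821}{147022} - \frac{421008}{4 \left(210 + 29 \left(-25\right)\right)^{2}} = 392821 \cdot \frac{1}{147022} - \frac{421008}{4 \left(210 - 725\right)^{2}} = \frac{392821}{147022} - \frac{421008}{4 \left(-515\right)^{2}} = \frac{392821}{147022} - \frac{421008}{4 \cdot 265225} = \frac{392821}{147022} - \frac{421008}{1060900} = \frac{392821}{147022} - \frac{105252}{265225} = \frac{88711590181}{38993909950}$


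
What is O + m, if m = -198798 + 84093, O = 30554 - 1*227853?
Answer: -312004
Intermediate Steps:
O = -197299 (O = 30554 - 227853 = -197299)
m = -114705
O + m = -197299 - 114705 = -312004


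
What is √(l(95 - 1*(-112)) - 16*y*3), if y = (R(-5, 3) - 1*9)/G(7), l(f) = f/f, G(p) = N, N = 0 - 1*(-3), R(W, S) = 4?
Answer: 9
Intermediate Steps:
N = 3 (N = 0 + 3 = 3)
G(p) = 3
l(f) = 1
y = -5/3 (y = (4 - 1*9)/3 = (4 - 9)*(⅓) = -5*⅓ = -5/3 ≈ -1.6667)
√(l(95 - 1*(-112)) - 16*y*3) = √(1 - 16*(-5/3)*3) = √(1 + (80/3)*3) = √(1 + 80) = √81 = 9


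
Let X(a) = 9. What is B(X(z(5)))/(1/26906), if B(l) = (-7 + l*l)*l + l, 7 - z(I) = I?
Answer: 18161550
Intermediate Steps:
z(I) = 7 - I
B(l) = l + l*(-7 + l**2) (B(l) = (-7 + l**2)*l + l = l*(-7 + l**2) + l = l + l*(-7 + l**2))
B(X(z(5)))/(1/26906) = (9*(-6 + 9**2))/(1/26906) = (9*(-6 + 81))/(1/26906) = (9*75)*26906 = 675*26906 = 18161550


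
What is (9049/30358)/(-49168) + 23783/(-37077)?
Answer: -2088226095325/3255452516064 ≈ -0.64145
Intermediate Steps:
(9049/30358)/(-49168) + 23783/(-37077) = (9049*(1/30358))*(-1/49168) + 23783*(-1/37077) = (9049/30358)*(-1/49168) - 1399/2181 = -9049/1492642144 - 1399/2181 = -2088226095325/3255452516064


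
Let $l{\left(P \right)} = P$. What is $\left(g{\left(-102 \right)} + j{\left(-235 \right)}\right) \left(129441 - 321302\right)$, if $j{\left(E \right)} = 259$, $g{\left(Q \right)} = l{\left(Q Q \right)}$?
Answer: $-2045813843$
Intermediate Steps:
$g{\left(Q \right)} = Q^{2}$ ($g{\left(Q \right)} = Q Q = Q^{2}$)
$\left(g{\left(-102 \right)} + j{\left(-235 \right)}\right) \left(129441 - 321302\right) = \left(\left(-102\right)^{2} + 259\right) \left(129441 - 321302\right) = \left(10404 + 259\right) \left(-191861\right) = 10663 \left(-191861\right) = -2045813843$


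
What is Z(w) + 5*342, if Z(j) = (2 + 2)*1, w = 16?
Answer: 1714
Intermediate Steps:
Z(j) = 4 (Z(j) = 4*1 = 4)
Z(w) + 5*342 = 4 + 5*342 = 4 + 1710 = 1714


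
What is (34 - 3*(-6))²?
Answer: 2704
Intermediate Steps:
(34 - 3*(-6))² = (34 + 18)² = 52² = 2704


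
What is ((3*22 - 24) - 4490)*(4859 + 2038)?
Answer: -30677856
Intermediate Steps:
((3*22 - 24) - 4490)*(4859 + 2038) = ((66 - 24) - 4490)*6897 = (42 - 4490)*6897 = -4448*6897 = -30677856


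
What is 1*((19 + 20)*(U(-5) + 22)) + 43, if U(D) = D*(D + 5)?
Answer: 901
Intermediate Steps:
U(D) = D*(5 + D)
1*((19 + 20)*(U(-5) + 22)) + 43 = 1*((19 + 20)*(-5*(5 - 5) + 22)) + 43 = 1*(39*(-5*0 + 22)) + 43 = 1*(39*(0 + 22)) + 43 = 1*(39*22) + 43 = 1*858 + 43 = 858 + 43 = 901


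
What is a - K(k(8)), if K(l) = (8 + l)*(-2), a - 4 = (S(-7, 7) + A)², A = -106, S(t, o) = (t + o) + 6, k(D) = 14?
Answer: 10048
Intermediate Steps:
S(t, o) = 6 + o + t (S(t, o) = (o + t) + 6 = 6 + o + t)
a = 10004 (a = 4 + ((6 + 7 - 7) - 106)² = 4 + (6 - 106)² = 4 + (-100)² = 4 + 10000 = 10004)
K(l) = -16 - 2*l
a - K(k(8)) = 10004 - (-16 - 2*14) = 10004 - (-16 - 28) = 10004 - 1*(-44) = 10004 + 44 = 10048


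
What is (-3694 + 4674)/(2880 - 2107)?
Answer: 980/773 ≈ 1.2678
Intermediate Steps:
(-3694 + 4674)/(2880 - 2107) = 980/773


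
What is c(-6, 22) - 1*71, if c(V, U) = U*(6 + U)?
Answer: 545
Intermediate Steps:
c(-6, 22) - 1*71 = 22*(6 + 22) - 1*71 = 22*28 - 71 = 616 - 71 = 545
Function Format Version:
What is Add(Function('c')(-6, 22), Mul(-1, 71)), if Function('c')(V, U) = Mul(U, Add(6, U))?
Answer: 545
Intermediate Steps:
Add(Function('c')(-6, 22), Mul(-1, 71)) = Add(Mul(22, Add(6, 22)), Mul(-1, 71)) = Add(Mul(22, 28), -71) = Add(616, -71) = 545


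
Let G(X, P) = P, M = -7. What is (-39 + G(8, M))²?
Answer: 2116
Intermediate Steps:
(-39 + G(8, M))² = (-39 - 7)² = (-46)² = 2116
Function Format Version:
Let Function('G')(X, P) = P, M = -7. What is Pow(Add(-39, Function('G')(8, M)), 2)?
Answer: 2116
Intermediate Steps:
Pow(Add(-39, Function('G')(8, M)), 2) = Pow(Add(-39, -7), 2) = Pow(-46, 2) = 2116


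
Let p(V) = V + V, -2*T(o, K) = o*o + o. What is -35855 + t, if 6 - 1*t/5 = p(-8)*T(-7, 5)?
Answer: -37505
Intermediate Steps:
T(o, K) = -o/2 - o²/2 (T(o, K) = -(o*o + o)/2 = -(o² + o)/2 = -(o + o²)/2 = -o/2 - o²/2)
p(V) = 2*V
t = -1650 (t = 30 - 5*2*(-8)*(-½*(-7)*(1 - 7)) = 30 - (-80)*(-½*(-7)*(-6)) = 30 - (-80)*(-21) = 30 - 5*336 = 30 - 1680 = -1650)
-35855 + t = -35855 - 1650 = -37505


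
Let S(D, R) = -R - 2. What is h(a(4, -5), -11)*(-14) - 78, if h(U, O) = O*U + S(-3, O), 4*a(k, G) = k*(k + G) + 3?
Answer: -485/2 ≈ -242.50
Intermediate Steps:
a(k, G) = 3/4 + k*(G + k)/4 (a(k, G) = (k*(k + G) + 3)/4 = (k*(G + k) + 3)/4 = (3 + k*(G + k))/4 = 3/4 + k*(G + k)/4)
S(D, R) = -2 - R
h(U, O) = -2 - O + O*U (h(U, O) = O*U + (-2 - O) = -2 - O + O*U)
h(a(4, -5), -11)*(-14) - 78 = (-2 - 1*(-11) - 11*(3/4 + (1/4)*4**2 + (1/4)*(-5)*4))*(-14) - 78 = (-2 + 11 - 11*(3/4 + (1/4)*16 - 5))*(-14) - 78 = (-2 + 11 - 11*(3/4 + 4 - 5))*(-14) - 78 = (-2 + 11 - 11*(-1/4))*(-14) - 78 = (-2 + 11 + 11/4)*(-14) - 78 = (47/4)*(-14) - 78 = -329/2 - 78 = -485/2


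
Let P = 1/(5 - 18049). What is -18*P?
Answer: 9/9022 ≈ 0.00099756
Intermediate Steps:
P = -1/18044 (P = 1/(-18044) = -1/18044 ≈ -5.5420e-5)
-18*P = -18*(-1/18044) = 9/9022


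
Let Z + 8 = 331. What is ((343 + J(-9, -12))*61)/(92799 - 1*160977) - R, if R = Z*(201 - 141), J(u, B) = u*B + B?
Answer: -1321316419/68178 ≈ -19380.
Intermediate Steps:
Z = 323 (Z = -8 + 331 = 323)
J(u, B) = B + B*u (J(u, B) = B*u + B = B + B*u)
R = 19380 (R = 323*(201 - 141) = 323*60 = 19380)
((343 + J(-9, -12))*61)/(92799 - 1*160977) - R = ((343 - 12*(1 - 9))*61)/(92799 - 1*160977) - 1*19380 = ((343 - 12*(-8))*61)/(92799 - 160977) - 19380 = ((343 + 96)*61)/(-68178) - 19380 = (439*61)*(-1/68178) - 19380 = 26779*(-1/68178) - 19380 = -26779/68178 - 19380 = -1321316419/68178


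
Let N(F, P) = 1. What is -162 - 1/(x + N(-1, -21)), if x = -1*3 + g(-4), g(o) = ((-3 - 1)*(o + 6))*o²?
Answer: -21059/130 ≈ -161.99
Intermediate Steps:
g(o) = o²*(-24 - 4*o) (g(o) = (-4*(6 + o))*o² = (-24 - 4*o)*o² = o²*(-24 - 4*o))
x = -131 (x = -1*3 + 4*(-4)²*(-6 - 1*(-4)) = -3 + 4*16*(-6 + 4) = -3 + 4*16*(-2) = -3 - 128 = -131)
-162 - 1/(x + N(-1, -21)) = -162 - 1/(-131 + 1) = -162 - 1/(-130) = -162 - 1*(-1/130) = -162 + 1/130 = -21059/130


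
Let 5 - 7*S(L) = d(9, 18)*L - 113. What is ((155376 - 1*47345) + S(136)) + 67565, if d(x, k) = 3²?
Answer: 175438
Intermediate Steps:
d(x, k) = 9
S(L) = 118/7 - 9*L/7 (S(L) = 5/7 - (9*L - 113)/7 = 5/7 - (-113 + 9*L)/7 = 5/7 + (113/7 - 9*L/7) = 118/7 - 9*L/7)
((155376 - 1*47345) + S(136)) + 67565 = ((155376 - 1*47345) + (118/7 - 9/7*136)) + 67565 = ((155376 - 47345) + (118/7 - 1224/7)) + 67565 = (108031 - 158) + 67565 = 107873 + 67565 = 175438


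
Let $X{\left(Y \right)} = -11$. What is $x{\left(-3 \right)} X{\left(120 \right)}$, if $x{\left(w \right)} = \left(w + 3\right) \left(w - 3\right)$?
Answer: $0$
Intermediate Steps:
$x{\left(w \right)} = \left(-3 + w\right) \left(3 + w\right)$ ($x{\left(w \right)} = \left(3 + w\right) \left(-3 + w\right) = \left(-3 + w\right) \left(3 + w\right)$)
$x{\left(-3 \right)} X{\left(120 \right)} = \left(-9 + \left(-3\right)^{2}\right) \left(-11\right) = \left(-9 + 9\right) \left(-11\right) = 0 \left(-11\right) = 0$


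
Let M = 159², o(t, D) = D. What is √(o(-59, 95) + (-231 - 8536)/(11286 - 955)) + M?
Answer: 25281 + √10048736418/10331 ≈ 25291.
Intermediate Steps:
M = 25281
√(o(-59, 95) + (-231 - 8536)/(11286 - 955)) + M = √(95 + (-231 - 8536)/(11286 - 955)) + 25281 = √(95 - 8767/10331) + 25281 = √(972678/10331) + 25281 = √10048736418/10331 + 25281 = 25281 + √10048736418/10331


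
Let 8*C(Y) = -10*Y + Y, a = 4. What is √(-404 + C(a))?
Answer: I*√1634/2 ≈ 20.211*I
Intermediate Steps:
C(Y) = -9*Y/8 (C(Y) = (-10*Y + Y)/8 = (-9*Y)/8 = -9*Y/8)
√(-404 + C(a)) = √(-404 - 9/8*4) = √(-404 - 9/2) = √(-817/2) = I*√1634/2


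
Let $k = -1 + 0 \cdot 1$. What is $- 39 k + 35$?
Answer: $74$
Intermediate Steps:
$k = -1$ ($k = -1 + 0 = -1$)
$- 39 k + 35 = \left(-39\right) \left(-1\right) + 35 = 39 + 35 = 74$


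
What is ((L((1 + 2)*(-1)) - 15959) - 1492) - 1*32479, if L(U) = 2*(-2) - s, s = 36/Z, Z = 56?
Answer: -699085/14 ≈ -49935.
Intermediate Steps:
s = 9/14 (s = 36/56 = 36*(1/56) = 9/14 ≈ 0.64286)
L(U) = -65/14 (L(U) = 2*(-2) - 1*9/14 = -4 - 9/14 = -65/14)
((L((1 + 2)*(-1)) - 15959) - 1492) - 1*32479 = ((-65/14 - 15959) - 1492) - 1*32479 = (-223491/14 - 1492) - 32479 = -244379/14 - 32479 = -699085/14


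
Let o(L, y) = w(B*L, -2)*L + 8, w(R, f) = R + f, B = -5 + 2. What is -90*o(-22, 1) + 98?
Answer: 126098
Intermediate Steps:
B = -3
o(L, y) = 8 + L*(-2 - 3*L) (o(L, y) = (-3*L - 2)*L + 8 = (-2 - 3*L)*L + 8 = L*(-2 - 3*L) + 8 = 8 + L*(-2 - 3*L))
-90*o(-22, 1) + 98 = -90*(8 - 1*(-22)*(2 + 3*(-22))) + 98 = -90*(8 - 1*(-22)*(2 - 66)) + 98 = -90*(8 - 1*(-22)*(-64)) + 98 = -90*(8 - 1408) + 98 = -90*(-1400) + 98 = 126000 + 98 = 126098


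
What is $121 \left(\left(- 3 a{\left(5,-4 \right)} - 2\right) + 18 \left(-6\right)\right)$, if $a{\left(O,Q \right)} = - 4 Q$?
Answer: $-19118$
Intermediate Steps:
$121 \left(\left(- 3 a{\left(5,-4 \right)} - 2\right) + 18 \left(-6\right)\right) = 121 \left(\left(- 3 \left(\left(-4\right) \left(-4\right)\right) - 2\right) + 18 \left(-6\right)\right) = 121 \left(\left(\left(-3\right) 16 - 2\right) - 108\right) = 121 \left(\left(-48 - 2\right) - 108\right) = 121 \left(-50 - 108\right) = 121 \left(-158\right) = -19118$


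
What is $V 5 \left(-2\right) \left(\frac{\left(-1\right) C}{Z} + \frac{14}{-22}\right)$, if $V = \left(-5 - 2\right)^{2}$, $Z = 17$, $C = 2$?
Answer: $\frac{69090}{187} \approx 369.47$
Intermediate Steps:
$V = 49$ ($V = \left(-7\right)^{2} = 49$)
$V 5 \left(-2\right) \left(\frac{\left(-1\right) C}{Z} + \frac{14}{-22}\right) = 49 \cdot 5 \left(-2\right) \left(\frac{\left(-1\right) 2}{17} + \frac{14}{-22}\right) = 49 \left(-10\right) \left(\left(-2\right) \frac{1}{17} + 14 \left(- \frac{1}{22}\right)\right) = - 490 \left(- \frac{2}{17} - \frac{7}{11}\right) = \left(-490\right) \left(- \frac{141}{187}\right) = \frac{69090}{187}$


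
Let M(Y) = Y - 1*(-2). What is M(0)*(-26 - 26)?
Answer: -104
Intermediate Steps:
M(Y) = 2 + Y (M(Y) = Y + 2 = 2 + Y)
M(0)*(-26 - 26) = (2 + 0)*(-26 - 26) = 2*(-52) = -104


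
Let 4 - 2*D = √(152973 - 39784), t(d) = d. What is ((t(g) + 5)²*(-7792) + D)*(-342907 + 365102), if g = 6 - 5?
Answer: -6225919450 - 22195*√113189/2 ≈ -6.2297e+9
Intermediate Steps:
g = 1
D = 2 - √113189/2 (D = 2 - √(152973 - 39784)/2 = 2 - √113189/2 ≈ -166.22)
((t(g) + 5)²*(-7792) + D)*(-342907 + 365102) = ((1 + 5)²*(-7792) + (2 - √113189/2))*(-342907 + 365102) = (6²*(-7792) + (2 - √113189/2))*22195 = (36*(-7792) + (2 - √113189/2))*22195 = (-280512 + (2 - √113189/2))*22195 = (-280510 - √113189/2)*22195 = -6225919450 - 22195*√113189/2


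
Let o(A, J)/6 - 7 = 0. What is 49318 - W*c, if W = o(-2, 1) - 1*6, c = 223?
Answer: 41290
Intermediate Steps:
o(A, J) = 42 (o(A, J) = 42 + 6*0 = 42 + 0 = 42)
W = 36 (W = 42 - 1*6 = 42 - 6 = 36)
49318 - W*c = 49318 - 36*223 = 49318 - 1*8028 = 49318 - 8028 = 41290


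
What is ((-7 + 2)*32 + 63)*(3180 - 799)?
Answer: -230957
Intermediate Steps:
((-7 + 2)*32 + 63)*(3180 - 799) = (-5*32 + 63)*2381 = (-160 + 63)*2381 = -97*2381 = -230957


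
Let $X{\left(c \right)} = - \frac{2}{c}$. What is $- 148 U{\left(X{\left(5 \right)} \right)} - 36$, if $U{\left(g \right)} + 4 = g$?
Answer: $\frac{3076}{5} \approx 615.2$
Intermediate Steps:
$U{\left(g \right)} = -4 + g$
$- 148 U{\left(X{\left(5 \right)} \right)} - 36 = - 148 \left(-4 - \frac{2}{5}\right) - 36 = \left(-148\right) \left(- \frac{22}{5}\right) - 36 = \frac{3256}{5} - 36 = \frac{3076}{5}$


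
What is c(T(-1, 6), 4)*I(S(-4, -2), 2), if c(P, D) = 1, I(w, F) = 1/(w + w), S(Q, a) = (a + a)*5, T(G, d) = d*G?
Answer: -1/40 ≈ -0.025000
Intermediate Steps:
T(G, d) = G*d
S(Q, a) = 10*a (S(Q, a) = (2*a)*5 = 10*a)
I(w, F) = 1/(2*w)
c(T(-1, 6), 4)*I(S(-4, -2), 2) = 1*(1/(2*((10*(-2))))) = 1*((½)/(-20)) = 1*((½)*(-1/20)) = 1*(-1/40) = -1/40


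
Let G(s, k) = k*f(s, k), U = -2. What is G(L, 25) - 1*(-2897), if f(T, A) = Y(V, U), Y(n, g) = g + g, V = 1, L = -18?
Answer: 2797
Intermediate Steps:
Y(n, g) = 2*g
f(T, A) = -4 (f(T, A) = 2*(-2) = -4)
G(s, k) = -4*k (G(s, k) = k*(-4) = -4*k)
G(L, 25) - 1*(-2897) = -4*25 - 1*(-2897) = -100 + 2897 = 2797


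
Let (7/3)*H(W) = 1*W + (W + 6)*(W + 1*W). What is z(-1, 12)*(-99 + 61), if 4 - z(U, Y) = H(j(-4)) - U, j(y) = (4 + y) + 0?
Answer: -114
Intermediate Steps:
j(y) = 4 + y
H(W) = 3*W/7 + 6*W*(6 + W)/7 (H(W) = 3*(1*W + (W + 6)*(W + 1*W))/7 = 3*(W + (6 + W)*(W + W))/7 = 3*(W + (6 + W)*(2*W))/7 = 3*(W + 2*W*(6 + W))/7 = 3*W/7 + 6*W*(6 + W)/7)
z(U, Y) = 4 + U (z(U, Y) = 4 - (3*(4 - 4)*(13 + 2*(4 - 4))/7 - U) = 4 - ((3/7)*0*(13 + 2*0) - U) = 4 - ((3/7)*0*(13 + 0) - U) = 4 - ((3/7)*0*13 - U) = 4 - (0 - U) = 4 - (-1)*U = 4 + U)
z(-1, 12)*(-99 + 61) = (4 - 1)*(-99 + 61) = 3*(-38) = -114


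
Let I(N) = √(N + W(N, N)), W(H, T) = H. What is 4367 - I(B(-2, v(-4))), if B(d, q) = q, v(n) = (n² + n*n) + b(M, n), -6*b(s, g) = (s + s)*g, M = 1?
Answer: 4367 - 10*√6/3 ≈ 4358.8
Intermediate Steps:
b(s, g) = -g*s/3 (b(s, g) = -(s + s)*g/6 = -2*s*g/6 = -g*s/3)
v(n) = 2*n² - n/3 (v(n) = (n² + n*n) - ⅓*n*1 = (n² + n²) - n/3 = 2*n² - n/3)
I(N) = √2*√N (I(N) = √(N + N) = √(2*N) = √2*√N)
4367 - I(B(-2, v(-4))) = 4367 - √2*√((⅓)*(-4)*(-1 + 6*(-4))) = 4367 - √2*√((⅓)*(-4)*(-1 - 24)) = 4367 - √2*√((⅓)*(-4)*(-25)) = 4367 - √2*√(100/3) = 4367 - √2*10*√3/3 = 4367 - 10*√6/3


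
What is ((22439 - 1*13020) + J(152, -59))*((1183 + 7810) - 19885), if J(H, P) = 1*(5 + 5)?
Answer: -102700668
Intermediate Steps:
J(H, P) = 10 (J(H, P) = 1*10 = 10)
((22439 - 1*13020) + J(152, -59))*((1183 + 7810) - 19885) = ((22439 - 1*13020) + 10)*((1183 + 7810) - 19885) = ((22439 - 13020) + 10)*(8993 - 19885) = (9419 + 10)*(-10892) = 9429*(-10892) = -102700668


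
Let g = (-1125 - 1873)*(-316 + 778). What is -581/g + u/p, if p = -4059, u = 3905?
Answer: -23404171/24337764 ≈ -0.96164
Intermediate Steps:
g = -1385076 (g = -2998*462 = -1385076)
-581/g + u/p = -581/(-1385076) + 3905/(-4059) = -581*(-1/1385076) + 3905*(-1/4059) = 83/197868 - 355/369 = -23404171/24337764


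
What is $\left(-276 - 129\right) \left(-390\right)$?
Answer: $157950$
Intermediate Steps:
$\left(-276 - 129\right) \left(-390\right) = \left(-405\right) \left(-390\right) = 157950$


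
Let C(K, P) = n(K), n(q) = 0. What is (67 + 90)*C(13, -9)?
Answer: 0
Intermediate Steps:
C(K, P) = 0
(67 + 90)*C(13, -9) = (67 + 90)*0 = 157*0 = 0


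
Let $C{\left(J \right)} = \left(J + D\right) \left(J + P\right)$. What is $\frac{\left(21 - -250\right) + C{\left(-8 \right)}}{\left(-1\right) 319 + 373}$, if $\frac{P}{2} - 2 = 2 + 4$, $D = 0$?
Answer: $\frac{23}{6} \approx 3.8333$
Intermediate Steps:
$P = 16$ ($P = 4 + 2 \left(2 + 4\right) = 4 + 2 \cdot 6 = 4 + 12 = 16$)
$C{\left(J \right)} = J \left(16 + J\right)$ ($C{\left(J \right)} = \left(J + 0\right) \left(J + 16\right) = J \left(16 + J\right)$)
$\frac{\left(21 - -250\right) + C{\left(-8 \right)}}{\left(-1\right) 319 + 373} = \frac{\left(21 - -250\right) - 8 \left(16 - 8\right)}{\left(-1\right) 319 + 373} = \frac{\left(21 + 250\right) - 64}{-319 + 373} = \frac{271 - 64}{54} = \frac{1}{54} \cdot 207 = \frac{23}{6}$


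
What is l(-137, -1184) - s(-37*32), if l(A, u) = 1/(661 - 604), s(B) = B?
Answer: 67489/57 ≈ 1184.0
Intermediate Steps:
l(A, u) = 1/57
l(-137, -1184) - s(-37*32) = 1/57 - (-37)*32 = 1/57 - 1*(-1184) = 1/57 + 1184 = 67489/57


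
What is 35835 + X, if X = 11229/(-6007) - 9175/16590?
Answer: 714187203043/19931226 ≈ 35833.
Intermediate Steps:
X = -48280667/19931226 (X = 11229*(-1/6007) - 9175*1/16590 = -11229/6007 - 1835/3318 = -48280667/19931226 ≈ -2.4224)
35835 + X = 35835 - 48280667/19931226 = 714187203043/19931226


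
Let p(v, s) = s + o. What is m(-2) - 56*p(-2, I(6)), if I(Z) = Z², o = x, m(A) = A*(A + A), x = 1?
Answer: -2064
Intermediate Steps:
m(A) = 2*A² (m(A) = A*(2*A) = 2*A²)
o = 1
p(v, s) = 1 + s (p(v, s) = s + 1 = 1 + s)
m(-2) - 56*p(-2, I(6)) = 2*(-2)² - 56*(1 + 6²) = 2*4 - 56*(1 + 36) = 8 - 56*37 = 8 - 2072 = -2064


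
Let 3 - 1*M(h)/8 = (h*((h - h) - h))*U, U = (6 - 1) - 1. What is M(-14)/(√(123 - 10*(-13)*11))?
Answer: 6296*√1553/1553 ≈ 159.76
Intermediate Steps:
U = 4 (U = 5 - 1 = 4)
M(h) = 24 + 32*h² (M(h) = 24 - 8*h*((h - h) - h)*4 = 24 - 8*h*(0 - h)*4 = 24 - 8*h*(-h)*4 = 24 - 8*(-h²)*4 = 24 - (-32)*h² = 24 + 32*h²)
M(-14)/(√(123 - 10*(-13)*11)) = (24 + 32*(-14)²)/(√(123 - 10*(-13)*11)) = (24 + 32*196)/(√(123 + 130*11)) = (24 + 6272)/(√(123 + 1430)) = 6296/(√1553) = 6296*(√1553/1553) = 6296*√1553/1553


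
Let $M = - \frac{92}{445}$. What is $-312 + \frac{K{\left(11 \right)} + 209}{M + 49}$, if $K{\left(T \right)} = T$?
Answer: $- \frac{6676556}{21713} \approx -307.49$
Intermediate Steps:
$M = - \frac{92}{445}$ ($M = \left(-92\right) \frac{1}{445} = - \frac{92}{445} \approx -0.20674$)
$-312 + \frac{K{\left(11 \right)} + 209}{M + 49} = -312 + \frac{11 + 209}{- \frac{92}{445} + 49} = -312 + \frac{220}{\frac{21713}{445}} = -312 + 220 \cdot \frac{445}{21713} = -312 + \frac{97900}{21713} = - \frac{6676556}{21713}$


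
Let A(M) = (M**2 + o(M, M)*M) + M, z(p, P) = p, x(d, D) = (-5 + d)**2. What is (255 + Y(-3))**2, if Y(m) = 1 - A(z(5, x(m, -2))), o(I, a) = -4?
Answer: 60516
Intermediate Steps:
A(M) = M**2 - 3*M (A(M) = (M**2 - 4*M) + M = M**2 - 3*M)
Y(m) = -9 (Y(m) = 1 - 5*(-3 + 5) = 1 - 5*2 = 1 - 1*10 = 1 - 10 = -9)
(255 + Y(-3))**2 = (255 - 9)**2 = 246**2 = 60516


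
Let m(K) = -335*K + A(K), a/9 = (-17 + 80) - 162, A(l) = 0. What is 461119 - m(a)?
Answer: 162634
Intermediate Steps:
a = -891 (a = 9*((-17 + 80) - 162) = 9*(63 - 162) = 9*(-99) = -891)
m(K) = -335*K (m(K) = -335*K + 0 = -335*K)
461119 - m(a) = 461119 - (-335)*(-891) = 461119 - 1*298485 = 461119 - 298485 = 162634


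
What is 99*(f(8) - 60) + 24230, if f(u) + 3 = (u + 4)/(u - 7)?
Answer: 19181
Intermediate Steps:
f(u) = -3 + (4 + u)/(-7 + u) (f(u) = -3 + (u + 4)/(u - 7) = -3 + (4 + u)/(-7 + u))
99*(f(8) - 60) + 24230 = 99*((25 - 2*8)/(-7 + 8) - 60) + 24230 = 99*((25 - 16)/1 - 60) + 24230 = 99*(1*9 - 60) + 24230 = 99*(9 - 60) + 24230 = 99*(-51) + 24230 = -5049 + 24230 = 19181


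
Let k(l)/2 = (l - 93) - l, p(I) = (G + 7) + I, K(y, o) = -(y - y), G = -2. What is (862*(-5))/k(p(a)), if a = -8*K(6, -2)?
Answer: 2155/93 ≈ 23.172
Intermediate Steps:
K(y, o) = 0 (K(y, o) = -1*0 = 0)
a = 0 (a = -8*0 = 0)
p(I) = 5 + I (p(I) = (-2 + 7) + I = 5 + I)
k(l) = -186 (k(l) = 2*((l - 93) - l) = 2*((-93 + l) - l) = 2*(-93) = -186)
(862*(-5))/k(p(a)) = (862*(-5))/(-186) = -4310*(-1/186) = 2155/93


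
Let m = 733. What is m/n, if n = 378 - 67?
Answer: 733/311 ≈ 2.3569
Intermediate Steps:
n = 311
m/n = 733/311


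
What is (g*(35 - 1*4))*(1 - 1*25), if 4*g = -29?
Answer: 5394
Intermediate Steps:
g = -29/4 (g = (¼)*(-29) = -29/4 ≈ -7.2500)
(g*(35 - 1*4))*(1 - 1*25) = (-29*(35 - 1*4)/4)*(1 - 1*25) = (-29*(35 - 4)/4)*(1 - 25) = -29/4*31*(-24) = -899/4*(-24) = 5394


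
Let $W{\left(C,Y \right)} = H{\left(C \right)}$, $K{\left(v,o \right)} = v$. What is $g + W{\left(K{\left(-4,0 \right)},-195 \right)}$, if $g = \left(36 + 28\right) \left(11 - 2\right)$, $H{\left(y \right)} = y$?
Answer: $572$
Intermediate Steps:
$W{\left(C,Y \right)} = C$
$g = 576$ ($g = 64 \cdot 9 = 576$)
$g + W{\left(K{\left(-4,0 \right)},-195 \right)} = 576 - 4 = 572$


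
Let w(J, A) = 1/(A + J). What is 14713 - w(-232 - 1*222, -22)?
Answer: 7003389/476 ≈ 14713.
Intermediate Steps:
14713 - w(-232 - 1*222, -22) = 14713 - 1/(-22 + (-232 - 1*222)) = 14713 - 1/(-22 + (-232 - 222)) = 14713 - 1/(-22 - 454) = 14713 - 1/(-476) = 14713 - 1*(-1/476) = 14713 + 1/476 = 7003389/476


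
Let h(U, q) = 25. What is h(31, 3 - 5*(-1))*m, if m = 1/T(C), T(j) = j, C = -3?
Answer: -25/3 ≈ -8.3333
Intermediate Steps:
m = -⅓ (m = 1/(-3) = -⅓ ≈ -0.33333)
h(31, 3 - 5*(-1))*m = 25*(-⅓) = -25/3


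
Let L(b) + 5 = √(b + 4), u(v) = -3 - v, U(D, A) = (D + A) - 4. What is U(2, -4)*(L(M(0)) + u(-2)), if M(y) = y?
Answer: 24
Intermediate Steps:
U(D, A) = -4 + A + D (U(D, A) = (A + D) - 4 = -4 + A + D)
L(b) = -5 + √(4 + b) (L(b) = -5 + √(b + 4) = -5 + √(4 + b))
U(2, -4)*(L(M(0)) + u(-2)) = (-4 - 4 + 2)*((-5 + √(4 + 0)) + (-3 - 1*(-2))) = -6*((-5 + √4) + (-3 + 2)) = -6*((-5 + 2) - 1) = -6*(-3 - 1) = -6*(-4) = 24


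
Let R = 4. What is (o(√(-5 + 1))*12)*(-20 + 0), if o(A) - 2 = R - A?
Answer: -1440 + 480*I ≈ -1440.0 + 480.0*I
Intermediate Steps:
o(A) = 6 - A (o(A) = 2 + (4 - A) = 6 - A)
(o(√(-5 + 1))*12)*(-20 + 0) = ((6 - √(-5 + 1))*12)*(-20 + 0) = ((6 - √(-4))*12)*(-20) = ((6 - 2*I)*12)*(-20) = (72 - 24*I)*(-20) = -1440 + 480*I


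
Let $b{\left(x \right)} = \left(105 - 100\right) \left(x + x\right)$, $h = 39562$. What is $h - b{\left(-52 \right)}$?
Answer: $40082$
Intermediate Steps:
$b{\left(x \right)} = 10 x$ ($b{\left(x \right)} = 5 \cdot 2 x = 10 x$)
$h - b{\left(-52 \right)} = 39562 - 10 \left(-52\right) = 39562 - -520 = 39562 + 520 = 40082$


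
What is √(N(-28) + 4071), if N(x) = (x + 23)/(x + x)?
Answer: 13*√18886/28 ≈ 63.805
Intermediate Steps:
N(x) = (23 + x)/(2*x) (N(x) = (23 + x)/((2*x)) = (23 + x)*(1/(2*x)) = (23 + x)/(2*x))
√(N(-28) + 4071) = √((½)*(23 - 28)/(-28) + 4071) = √((½)*(-1/28)*(-5) + 4071) = √(5/56 + 4071) = √(227981/56) = 13*√18886/28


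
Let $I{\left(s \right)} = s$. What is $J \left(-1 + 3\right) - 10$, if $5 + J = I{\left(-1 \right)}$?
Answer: $-22$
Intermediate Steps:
$J = -6$ ($J = -5 - 1 = -6$)
$J \left(-1 + 3\right) - 10 = - 6 \left(-1 + 3\right) - 10 = \left(-6\right) 2 - 10 = -12 - 10 = -22$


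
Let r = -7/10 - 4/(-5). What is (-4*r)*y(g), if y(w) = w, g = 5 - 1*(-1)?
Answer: -12/5 ≈ -2.4000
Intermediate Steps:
g = 6 (g = 5 + 1 = 6)
r = 1/10 (r = -7*1/10 - 4*(-1/5) = -7/10 + 4/5 = 1/10 ≈ 0.10000)
(-4*r)*y(g) = -4*1/10*6 = -2/5*6 = -12/5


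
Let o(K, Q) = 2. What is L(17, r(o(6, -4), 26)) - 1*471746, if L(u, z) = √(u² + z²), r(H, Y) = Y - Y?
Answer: -471729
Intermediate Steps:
r(H, Y) = 0
L(17, r(o(6, -4), 26)) - 1*471746 = √(17² + 0²) - 1*471746 = √(289 + 0) - 471746 = √289 - 471746 = 17 - 471746 = -471729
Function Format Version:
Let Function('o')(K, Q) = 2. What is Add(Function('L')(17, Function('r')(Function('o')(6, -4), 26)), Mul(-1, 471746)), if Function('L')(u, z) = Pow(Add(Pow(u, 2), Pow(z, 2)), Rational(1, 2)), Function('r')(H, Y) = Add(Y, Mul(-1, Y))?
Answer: -471729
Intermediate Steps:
Function('r')(H, Y) = 0
Add(Function('L')(17, Function('r')(Function('o')(6, -4), 26)), Mul(-1, 471746)) = Add(Pow(Add(Pow(17, 2), Pow(0, 2)), Rational(1, 2)), Mul(-1, 471746)) = Add(Pow(Add(289, 0), Rational(1, 2)), -471746) = Add(Pow(289, Rational(1, 2)), -471746) = Add(17, -471746) = -471729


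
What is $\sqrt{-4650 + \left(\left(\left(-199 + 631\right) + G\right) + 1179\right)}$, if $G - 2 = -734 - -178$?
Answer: $i \sqrt{3593} \approx 59.942 i$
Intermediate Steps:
$G = -554$ ($G = 2 - 556 = -554$)
$\sqrt{-4650 + \left(\left(\left(-199 + 631\right) + G\right) + 1179\right)} = \sqrt{-4650 + \left(\left(\left(-199 + 631\right) - 554\right) + 1179\right)} = \sqrt{-4650 + \left(\left(432 - 554\right) + 1179\right)} = \sqrt{-4650 + \left(-122 + 1179\right)} = \sqrt{-4650 + 1057} = \sqrt{-3593} = i \sqrt{3593}$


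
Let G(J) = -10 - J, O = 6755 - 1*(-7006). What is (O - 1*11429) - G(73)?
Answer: 2415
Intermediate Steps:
O = 13761 (O = 6755 + 7006 = 13761)
(O - 1*11429) - G(73) = (13761 - 1*11429) - (-10 - 1*73) = (13761 - 11429) - (-10 - 73) = 2332 - 1*(-83) = 2332 + 83 = 2415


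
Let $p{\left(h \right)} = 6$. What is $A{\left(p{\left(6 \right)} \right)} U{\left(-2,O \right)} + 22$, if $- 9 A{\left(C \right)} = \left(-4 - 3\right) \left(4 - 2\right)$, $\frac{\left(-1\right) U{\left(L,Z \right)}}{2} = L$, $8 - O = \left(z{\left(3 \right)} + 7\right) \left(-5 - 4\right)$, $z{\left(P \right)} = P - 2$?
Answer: $\frac{254}{9} \approx 28.222$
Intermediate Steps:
$z{\left(P \right)} = -2 + P$
$O = 80$ ($O = 8 - \left(\left(-2 + 3\right) + 7\right) \left(-5 - 4\right) = 8 - \left(1 + 7\right) \left(-9\right) = 8 - 8 \left(-9\right) = 8 - -72 = 8 + 72 = 80$)
$U{\left(L,Z \right)} = - 2 L$
$A{\left(C \right)} = \frac{14}{9}$ ($A{\left(C \right)} = - \frac{\left(-4 - 3\right) \left(4 - 2\right)}{9} = - \frac{\left(-7\right) 2}{9} = \left(- \frac{1}{9}\right) \left(-14\right) = \frac{14}{9}$)
$A{\left(p{\left(6 \right)} \right)} U{\left(-2,O \right)} + 22 = \frac{14 \left(\left(-2\right) \left(-2\right)\right)}{9} + 22 = \frac{14}{9} \cdot 4 + 22 = \frac{56}{9} + 22 = \frac{254}{9}$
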